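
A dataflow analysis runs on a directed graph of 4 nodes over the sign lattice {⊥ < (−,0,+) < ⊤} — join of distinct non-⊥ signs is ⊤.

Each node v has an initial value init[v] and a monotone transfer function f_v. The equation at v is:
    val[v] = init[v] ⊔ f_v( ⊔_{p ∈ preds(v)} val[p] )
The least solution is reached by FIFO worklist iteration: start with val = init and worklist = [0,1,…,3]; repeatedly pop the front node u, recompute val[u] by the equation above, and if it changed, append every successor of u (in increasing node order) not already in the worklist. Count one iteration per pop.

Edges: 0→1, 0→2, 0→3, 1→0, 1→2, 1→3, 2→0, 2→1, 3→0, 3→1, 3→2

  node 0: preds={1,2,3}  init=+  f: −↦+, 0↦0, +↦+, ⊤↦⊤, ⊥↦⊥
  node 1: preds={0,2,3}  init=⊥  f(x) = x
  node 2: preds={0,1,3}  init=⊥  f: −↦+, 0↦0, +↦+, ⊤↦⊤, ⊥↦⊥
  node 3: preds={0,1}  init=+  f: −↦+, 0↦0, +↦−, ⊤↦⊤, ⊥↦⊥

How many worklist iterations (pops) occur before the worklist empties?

10

Trace (10 dequeues):
  [1] u=0 | in + | out + | ==
  [2] u=1 | in + | out + | prev ⊥ | push {0}
  [3] u=2 | in + | out + | prev ⊥ | push {1}
  [4] u=3 | in + | out ⊤ | prev + | push {2}
  [5] u=0 | in ⊤ | out ⊤ | prev + | push {3}
  [6] u=1 | in ⊤ | out ⊤ | prev + | push {0}
  [7] u=2 | in ⊤ | out ⊤ | prev + | push {1}
  [8] u=3 | in ⊤ | out ⊤ | ==
  [9] u=0 | in ⊤ | out ⊤ | ==
  [10] u=1 | in ⊤ | out ⊤ | ==

Converged values:
  [0] ⊤
  [1] ⊤
  [2] ⊤
  [3] ⊤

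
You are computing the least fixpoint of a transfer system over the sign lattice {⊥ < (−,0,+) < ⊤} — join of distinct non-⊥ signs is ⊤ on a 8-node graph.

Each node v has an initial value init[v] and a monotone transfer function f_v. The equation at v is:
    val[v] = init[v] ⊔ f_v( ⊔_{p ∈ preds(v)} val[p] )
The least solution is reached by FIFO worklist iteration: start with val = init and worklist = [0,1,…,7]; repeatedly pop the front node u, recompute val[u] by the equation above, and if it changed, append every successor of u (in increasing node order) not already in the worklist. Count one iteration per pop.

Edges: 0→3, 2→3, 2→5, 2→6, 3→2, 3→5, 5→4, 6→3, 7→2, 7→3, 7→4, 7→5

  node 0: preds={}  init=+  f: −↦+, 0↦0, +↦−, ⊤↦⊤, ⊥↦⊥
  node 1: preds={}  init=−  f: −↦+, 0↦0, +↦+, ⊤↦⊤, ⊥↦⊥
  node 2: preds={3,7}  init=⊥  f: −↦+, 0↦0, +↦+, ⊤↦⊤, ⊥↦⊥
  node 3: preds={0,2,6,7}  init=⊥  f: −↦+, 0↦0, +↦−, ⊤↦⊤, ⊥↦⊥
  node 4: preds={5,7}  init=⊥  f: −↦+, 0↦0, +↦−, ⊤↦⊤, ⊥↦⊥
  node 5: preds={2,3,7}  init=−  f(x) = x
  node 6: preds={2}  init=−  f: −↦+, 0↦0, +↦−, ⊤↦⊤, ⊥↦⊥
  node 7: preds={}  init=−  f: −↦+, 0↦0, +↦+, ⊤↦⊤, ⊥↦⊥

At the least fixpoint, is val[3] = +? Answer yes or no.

no

Worklist (14 pops):
  #1 pop 0: in=⊥ → + (no change)
  #2 pop 1: in=⊥ → − (no change)
  #3 pop 2: in=− → + (was ⊥); enqueue []
  #4 pop 3: in=⊤ → ⊤ (was ⊥); enqueue [2]
  #5 pop 4: in=− → + (was ⊥); enqueue []
  #6 pop 5: in=⊤ → ⊤ (was −); enqueue [4]
  #7 pop 6: in=+ → − (no change)
  #8 pop 7: in=⊥ → − (no change)
  #9 pop 2: in=⊤ → ⊤ (was +); enqueue [3,5,6]
  #10 pop 4: in=⊤ → ⊤ (was +); enqueue []
  #11 pop 3: in=⊤ → ⊤ (no change)
  #12 pop 5: in=⊤ → ⊤ (no change)
  #13 pop 6: in=⊤ → ⊤ (was −); enqueue [3]
  #14 pop 3: in=⊤ → ⊤ (no change)

Fixpoint:
  val[0] = +
  val[1] = −
  val[2] = ⊤
  val[3] = ⊤
  val[4] = ⊤
  val[5] = ⊤
  val[6] = ⊤
  val[7] = −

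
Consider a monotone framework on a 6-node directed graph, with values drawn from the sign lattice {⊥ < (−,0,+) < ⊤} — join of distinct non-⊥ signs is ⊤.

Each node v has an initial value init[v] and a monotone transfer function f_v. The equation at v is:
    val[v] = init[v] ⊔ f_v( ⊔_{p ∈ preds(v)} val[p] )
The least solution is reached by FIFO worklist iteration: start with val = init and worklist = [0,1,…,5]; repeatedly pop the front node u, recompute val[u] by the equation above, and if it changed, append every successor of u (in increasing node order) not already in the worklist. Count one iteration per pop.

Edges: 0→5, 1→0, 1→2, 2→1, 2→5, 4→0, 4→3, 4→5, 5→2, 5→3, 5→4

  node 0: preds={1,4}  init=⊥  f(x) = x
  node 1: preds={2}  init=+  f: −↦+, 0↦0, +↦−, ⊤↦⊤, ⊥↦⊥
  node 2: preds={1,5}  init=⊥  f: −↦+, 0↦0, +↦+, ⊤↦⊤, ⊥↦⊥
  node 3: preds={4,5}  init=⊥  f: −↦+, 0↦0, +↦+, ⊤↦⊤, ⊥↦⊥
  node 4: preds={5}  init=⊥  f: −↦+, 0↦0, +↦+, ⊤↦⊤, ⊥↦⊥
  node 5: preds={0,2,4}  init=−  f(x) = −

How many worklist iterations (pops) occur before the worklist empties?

Iteration log — 11 steps:
  step 1. node 0  ⊔preds=+  new=+  old=⊥  +wl: 
  step 2. node 1  ⊔preds=⊥  new=+  stable
  step 3. node 2  ⊔preds=⊤  new=⊤  old=⊥  +wl: 1
  step 4. node 3  ⊔preds=−  new=+  old=⊥  +wl: 
  step 5. node 4  ⊔preds=−  new=+  old=⊥  +wl: 0,3
  step 6. node 5  ⊔preds=⊤  new=−  stable
  step 7. node 1  ⊔preds=⊤  new=⊤  old=+  +wl: 2
  step 8. node 0  ⊔preds=⊤  new=⊤  old=+  +wl: 5
  step 9. node 3  ⊔preds=⊤  new=⊤  old=+  +wl: 
  step 10. node 2  ⊔preds=⊤  new=⊤  stable
  step 11. node 5  ⊔preds=⊤  new=−  stable

Least fixpoint reached:
  node 0: ⊤
  node 1: ⊤
  node 2: ⊤
  node 3: ⊤
  node 4: +
  node 5: −

11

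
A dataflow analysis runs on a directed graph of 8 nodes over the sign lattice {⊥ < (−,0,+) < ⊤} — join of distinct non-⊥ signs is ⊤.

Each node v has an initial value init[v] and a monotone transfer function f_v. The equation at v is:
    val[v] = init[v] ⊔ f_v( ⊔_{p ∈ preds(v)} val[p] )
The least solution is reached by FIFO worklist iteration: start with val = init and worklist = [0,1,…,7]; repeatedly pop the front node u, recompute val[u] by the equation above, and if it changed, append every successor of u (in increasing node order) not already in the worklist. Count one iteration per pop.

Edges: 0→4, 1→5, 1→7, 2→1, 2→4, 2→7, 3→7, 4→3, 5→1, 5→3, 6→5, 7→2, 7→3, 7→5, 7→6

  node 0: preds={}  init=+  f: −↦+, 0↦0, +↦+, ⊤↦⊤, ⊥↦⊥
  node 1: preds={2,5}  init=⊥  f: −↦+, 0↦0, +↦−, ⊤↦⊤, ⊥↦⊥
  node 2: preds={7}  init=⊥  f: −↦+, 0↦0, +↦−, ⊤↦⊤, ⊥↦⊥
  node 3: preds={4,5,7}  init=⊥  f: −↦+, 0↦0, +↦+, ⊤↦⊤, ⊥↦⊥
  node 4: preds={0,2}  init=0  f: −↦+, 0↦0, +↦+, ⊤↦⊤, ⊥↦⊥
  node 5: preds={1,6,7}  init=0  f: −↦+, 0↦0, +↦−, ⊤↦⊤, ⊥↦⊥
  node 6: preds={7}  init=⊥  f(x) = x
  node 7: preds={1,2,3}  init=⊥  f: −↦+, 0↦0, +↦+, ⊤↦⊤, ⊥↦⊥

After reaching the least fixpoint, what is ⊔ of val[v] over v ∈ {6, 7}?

Trace (23 dequeues):
  [1] u=0 | in ⊥ | out + | ==
  [2] u=1 | in 0 | out 0 | prev ⊥ | push {}
  [3] u=2 | in ⊥ | out ⊥ | ==
  [4] u=3 | in 0 | out 0 | prev ⊥ | push {}
  [5] u=4 | in + | out ⊤ | prev 0 | push {3}
  [6] u=5 | in 0 | out 0 | ==
  [7] u=6 | in ⊥ | out ⊥ | ==
  [8] u=7 | in 0 | out 0 | prev ⊥ | push {2,5,6}
  [9] u=3 | in ⊤ | out ⊤ | prev 0 | push {7}
  [10] u=2 | in 0 | out 0 | prev ⊥ | push {1,4}
  [11] u=5 | in 0 | out 0 | ==
  [12] u=6 | in 0 | out 0 | prev ⊥ | push {5}
  [13] u=7 | in ⊤ | out ⊤ | prev 0 | push {2,3,6}
  [14] u=1 | in 0 | out 0 | ==
  [15] u=4 | in ⊤ | out ⊤ | ==
  [16] u=5 | in ⊤ | out ⊤ | prev 0 | push {1}
  [17] u=2 | in ⊤ | out ⊤ | prev 0 | push {4,7}
  [18] u=3 | in ⊤ | out ⊤ | ==
  [19] u=6 | in ⊤ | out ⊤ | prev 0 | push {5}
  [20] u=1 | in ⊤ | out ⊤ | prev 0 | push {}
  [21] u=4 | in ⊤ | out ⊤ | ==
  [22] u=7 | in ⊤ | out ⊤ | ==
  [23] u=5 | in ⊤ | out ⊤ | ==

Converged values:
  [0] +
  [1] ⊤
  [2] ⊤
  [3] ⊤
  [4] ⊤
  [5] ⊤
  [6] ⊤
  [7] ⊤

⊤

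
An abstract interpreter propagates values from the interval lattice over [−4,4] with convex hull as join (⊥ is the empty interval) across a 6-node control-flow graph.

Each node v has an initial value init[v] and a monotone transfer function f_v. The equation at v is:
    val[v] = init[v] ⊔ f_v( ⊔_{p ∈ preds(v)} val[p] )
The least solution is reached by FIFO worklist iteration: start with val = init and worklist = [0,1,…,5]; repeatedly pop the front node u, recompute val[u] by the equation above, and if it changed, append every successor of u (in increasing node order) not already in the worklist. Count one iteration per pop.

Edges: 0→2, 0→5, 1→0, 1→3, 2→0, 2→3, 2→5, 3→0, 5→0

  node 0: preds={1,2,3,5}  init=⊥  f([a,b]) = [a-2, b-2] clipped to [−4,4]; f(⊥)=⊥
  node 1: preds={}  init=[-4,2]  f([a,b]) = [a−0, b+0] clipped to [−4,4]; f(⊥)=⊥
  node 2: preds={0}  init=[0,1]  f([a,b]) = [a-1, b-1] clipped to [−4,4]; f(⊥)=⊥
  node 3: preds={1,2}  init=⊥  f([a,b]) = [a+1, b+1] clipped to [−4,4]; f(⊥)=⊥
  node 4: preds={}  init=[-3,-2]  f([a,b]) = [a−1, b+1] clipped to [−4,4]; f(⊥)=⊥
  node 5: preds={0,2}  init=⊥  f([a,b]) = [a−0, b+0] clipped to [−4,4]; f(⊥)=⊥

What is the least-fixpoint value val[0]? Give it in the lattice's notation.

[-4,1]

Trace (9 dequeues):
  [1] u=0 | in [-4,2] | out [-4,0] | prev ⊥ | push {}
  [2] u=1 | in ⊥ | out [-4,2] | ==
  [3] u=2 | in [-4,0] | out [-4,1] | prev [0,1] | push {0}
  [4] u=3 | in [-4,2] | out [-3,3] | prev ⊥ | push {}
  [5] u=4 | in ⊥ | out [-3,-2] | ==
  [6] u=5 | in [-4,1] | out [-4,1] | prev ⊥ | push {}
  [7] u=0 | in [-4,3] | out [-4,1] | prev [-4,0] | push {2,5}
  [8] u=2 | in [-4,1] | out [-4,1] | ==
  [9] u=5 | in [-4,1] | out [-4,1] | ==

Converged values:
  [0] [-4,1]
  [1] [-4,2]
  [2] [-4,1]
  [3] [-3,3]
  [4] [-3,-2]
  [5] [-4,1]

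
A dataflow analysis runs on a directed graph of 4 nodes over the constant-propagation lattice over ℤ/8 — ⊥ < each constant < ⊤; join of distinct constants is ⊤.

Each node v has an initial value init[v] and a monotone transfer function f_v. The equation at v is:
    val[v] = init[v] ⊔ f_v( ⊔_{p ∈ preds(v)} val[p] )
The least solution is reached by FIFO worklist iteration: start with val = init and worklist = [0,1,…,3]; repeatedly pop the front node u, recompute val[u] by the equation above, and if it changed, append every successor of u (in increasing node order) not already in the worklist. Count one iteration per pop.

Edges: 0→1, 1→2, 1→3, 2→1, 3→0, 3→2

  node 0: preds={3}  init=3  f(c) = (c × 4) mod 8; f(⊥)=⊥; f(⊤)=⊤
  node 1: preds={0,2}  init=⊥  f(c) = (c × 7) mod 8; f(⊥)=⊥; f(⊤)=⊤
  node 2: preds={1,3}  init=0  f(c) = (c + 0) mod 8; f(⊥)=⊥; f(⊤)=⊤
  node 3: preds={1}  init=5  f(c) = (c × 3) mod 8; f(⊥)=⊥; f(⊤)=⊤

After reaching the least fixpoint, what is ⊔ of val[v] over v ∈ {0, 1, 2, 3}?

⊤

Trace (7 dequeues):
  [1] u=0 | in 5 | out ⊤ | prev 3 | push {}
  [2] u=1 | in ⊤ | out ⊤ | prev ⊥ | push {}
  [3] u=2 | in ⊤ | out ⊤ | prev 0 | push {1}
  [4] u=3 | in ⊤ | out ⊤ | prev 5 | push {0,2}
  [5] u=1 | in ⊤ | out ⊤ | ==
  [6] u=0 | in ⊤ | out ⊤ | ==
  [7] u=2 | in ⊤ | out ⊤ | ==

Converged values:
  [0] ⊤
  [1] ⊤
  [2] ⊤
  [3] ⊤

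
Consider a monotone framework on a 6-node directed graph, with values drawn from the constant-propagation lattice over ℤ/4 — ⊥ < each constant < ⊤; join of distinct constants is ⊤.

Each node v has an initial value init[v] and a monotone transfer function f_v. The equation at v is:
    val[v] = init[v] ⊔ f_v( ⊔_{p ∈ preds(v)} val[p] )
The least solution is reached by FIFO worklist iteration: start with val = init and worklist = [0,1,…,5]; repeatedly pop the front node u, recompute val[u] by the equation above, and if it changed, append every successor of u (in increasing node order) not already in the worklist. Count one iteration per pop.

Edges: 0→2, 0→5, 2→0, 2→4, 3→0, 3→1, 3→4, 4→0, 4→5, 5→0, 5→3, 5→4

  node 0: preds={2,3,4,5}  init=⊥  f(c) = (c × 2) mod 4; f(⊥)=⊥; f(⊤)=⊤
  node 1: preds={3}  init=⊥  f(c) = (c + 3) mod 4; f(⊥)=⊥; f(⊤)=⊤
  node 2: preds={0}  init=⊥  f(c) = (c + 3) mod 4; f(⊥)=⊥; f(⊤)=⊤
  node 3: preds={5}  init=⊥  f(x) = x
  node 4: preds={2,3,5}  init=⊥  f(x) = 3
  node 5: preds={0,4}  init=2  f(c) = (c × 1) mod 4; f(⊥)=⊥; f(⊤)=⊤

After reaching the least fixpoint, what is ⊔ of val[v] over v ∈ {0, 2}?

⊤

Iteration log — 15 steps:
  step 1. node 0  ⊔preds=2  new=0  old=⊥  +wl: 
  step 2. node 1  ⊔preds=⊥  new=⊥  stable
  step 3. node 2  ⊔preds=0  new=3  old=⊥  +wl: 0
  step 4. node 3  ⊔preds=2  new=2  old=⊥  +wl: 1
  step 5. node 4  ⊔preds=⊤  new=3  old=⊥  +wl: 
  step 6. node 5  ⊔preds=⊤  new=⊤  old=2  +wl: 3,4
  step 7. node 0  ⊔preds=⊤  new=⊤  old=0  +wl: 2,5
  step 8. node 1  ⊔preds=2  new=1  old=⊥  +wl: 
  step 9. node 3  ⊔preds=⊤  new=⊤  old=2  +wl: 0,1
  step 10. node 4  ⊔preds=⊤  new=3  stable
  step 11. node 2  ⊔preds=⊤  new=⊤  old=3  +wl: 4
  step 12. node 5  ⊔preds=⊤  new=⊤  stable
  step 13. node 0  ⊔preds=⊤  new=⊤  stable
  step 14. node 1  ⊔preds=⊤  new=⊤  old=1  +wl: 
  step 15. node 4  ⊔preds=⊤  new=3  stable

Least fixpoint reached:
  node 0: ⊤
  node 1: ⊤
  node 2: ⊤
  node 3: ⊤
  node 4: 3
  node 5: ⊤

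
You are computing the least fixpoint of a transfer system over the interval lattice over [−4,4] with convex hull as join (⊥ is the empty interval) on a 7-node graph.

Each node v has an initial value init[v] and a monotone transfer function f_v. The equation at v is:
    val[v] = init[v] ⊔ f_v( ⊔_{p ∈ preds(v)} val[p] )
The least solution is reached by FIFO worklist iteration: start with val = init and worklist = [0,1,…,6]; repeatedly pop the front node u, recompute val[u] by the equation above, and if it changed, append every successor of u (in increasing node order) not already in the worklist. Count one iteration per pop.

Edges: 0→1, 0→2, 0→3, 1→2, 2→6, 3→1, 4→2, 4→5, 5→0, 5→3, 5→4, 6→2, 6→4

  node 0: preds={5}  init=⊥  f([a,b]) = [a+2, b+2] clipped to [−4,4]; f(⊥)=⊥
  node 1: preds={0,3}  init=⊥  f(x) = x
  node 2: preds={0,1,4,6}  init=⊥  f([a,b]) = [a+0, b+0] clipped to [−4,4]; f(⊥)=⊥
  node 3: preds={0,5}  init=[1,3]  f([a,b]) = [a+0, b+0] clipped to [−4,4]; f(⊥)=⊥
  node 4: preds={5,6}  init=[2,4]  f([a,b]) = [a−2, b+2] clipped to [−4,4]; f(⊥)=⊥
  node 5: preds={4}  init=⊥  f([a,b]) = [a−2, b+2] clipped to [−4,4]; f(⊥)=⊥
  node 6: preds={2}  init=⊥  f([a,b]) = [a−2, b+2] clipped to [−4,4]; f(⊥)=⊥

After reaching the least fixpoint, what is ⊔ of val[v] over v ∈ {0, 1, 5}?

[-4,4]

Iteration log — 22 steps:
  step 1. node 0  ⊔preds=⊥  new=⊥  stable
  step 2. node 1  ⊔preds=[1,3]  new=[1,3]  old=⊥  +wl: 
  step 3. node 2  ⊔preds=[1,4]  new=[1,4]  old=⊥  +wl: 
  step 4. node 3  ⊔preds=⊥  new=[1,3]  stable
  step 5. node 4  ⊔preds=⊥  new=[2,4]  stable
  step 6. node 5  ⊔preds=[2,4]  new=[0,4]  old=⊥  +wl: 0,3,4
  step 7. node 6  ⊔preds=[1,4]  new=[-1,4]  old=⊥  +wl: 2
  step 8. node 0  ⊔preds=[0,4]  new=[2,4]  old=⊥  +wl: 1
  step 9. node 3  ⊔preds=[0,4]  new=[0,4]  old=[1,3]  +wl: 
  step 10. node 4  ⊔preds=[-1,4]  new=[-3,4]  old=[2,4]  +wl: 5
  step 11. node 2  ⊔preds=[-3,4]  new=[-3,4]  old=[1,4]  +wl: 6
  step 12. node 1  ⊔preds=[0,4]  new=[0,4]  old=[1,3]  +wl: 2
  step 13. node 5  ⊔preds=[-3,4]  new=[-4,4]  old=[0,4]  +wl: 0,3,4
  step 14. node 6  ⊔preds=[-3,4]  new=[-4,4]  old=[-1,4]  +wl: 
  step 15. node 2  ⊔preds=[-4,4]  new=[-4,4]  old=[-3,4]  +wl: 6
  step 16. node 0  ⊔preds=[-4,4]  new=[-2,4]  old=[2,4]  +wl: 1,2
  step 17. node 3  ⊔preds=[-4,4]  new=[-4,4]  old=[0,4]  +wl: 
  step 18. node 4  ⊔preds=[-4,4]  new=[-4,4]  old=[-3,4]  +wl: 5
  step 19. node 6  ⊔preds=[-4,4]  new=[-4,4]  stable
  step 20. node 1  ⊔preds=[-4,4]  new=[-4,4]  old=[0,4]  +wl: 
  step 21. node 2  ⊔preds=[-4,4]  new=[-4,4]  stable
  step 22. node 5  ⊔preds=[-4,4]  new=[-4,4]  stable

Least fixpoint reached:
  node 0: [-2,4]
  node 1: [-4,4]
  node 2: [-4,4]
  node 3: [-4,4]
  node 4: [-4,4]
  node 5: [-4,4]
  node 6: [-4,4]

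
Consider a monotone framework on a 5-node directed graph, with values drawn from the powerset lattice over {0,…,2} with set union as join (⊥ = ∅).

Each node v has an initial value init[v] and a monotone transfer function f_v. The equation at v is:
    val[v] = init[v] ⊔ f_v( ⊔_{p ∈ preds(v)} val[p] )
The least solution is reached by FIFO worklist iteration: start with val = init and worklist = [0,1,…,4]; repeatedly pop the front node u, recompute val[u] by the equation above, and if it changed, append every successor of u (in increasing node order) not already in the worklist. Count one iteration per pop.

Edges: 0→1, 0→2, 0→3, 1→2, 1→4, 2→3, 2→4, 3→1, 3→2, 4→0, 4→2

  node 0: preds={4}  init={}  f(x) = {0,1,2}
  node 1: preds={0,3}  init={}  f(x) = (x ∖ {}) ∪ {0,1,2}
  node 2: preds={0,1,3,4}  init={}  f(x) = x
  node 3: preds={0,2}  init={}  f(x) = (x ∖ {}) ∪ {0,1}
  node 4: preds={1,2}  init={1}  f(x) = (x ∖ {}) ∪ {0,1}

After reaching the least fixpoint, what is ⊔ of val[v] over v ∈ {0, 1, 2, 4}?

{0,1,2}

Worklist (8 pops):
  #1 pop 0: in={1} → {0,1,2} (was {}); enqueue []
  #2 pop 1: in={0,1,2} → {0,1,2} (was {}); enqueue []
  #3 pop 2: in={0,1,2} → {0,1,2} (was {}); enqueue []
  #4 pop 3: in={0,1,2} → {0,1,2} (was {}); enqueue [1,2]
  #5 pop 4: in={0,1,2} → {0,1,2} (was {1}); enqueue [0]
  #6 pop 1: in={0,1,2} → {0,1,2} (no change)
  #7 pop 2: in={0,1,2} → {0,1,2} (no change)
  #8 pop 0: in={0,1,2} → {0,1,2} (no change)

Fixpoint:
  val[0] = {0,1,2}
  val[1] = {0,1,2}
  val[2] = {0,1,2}
  val[3] = {0,1,2}
  val[4] = {0,1,2}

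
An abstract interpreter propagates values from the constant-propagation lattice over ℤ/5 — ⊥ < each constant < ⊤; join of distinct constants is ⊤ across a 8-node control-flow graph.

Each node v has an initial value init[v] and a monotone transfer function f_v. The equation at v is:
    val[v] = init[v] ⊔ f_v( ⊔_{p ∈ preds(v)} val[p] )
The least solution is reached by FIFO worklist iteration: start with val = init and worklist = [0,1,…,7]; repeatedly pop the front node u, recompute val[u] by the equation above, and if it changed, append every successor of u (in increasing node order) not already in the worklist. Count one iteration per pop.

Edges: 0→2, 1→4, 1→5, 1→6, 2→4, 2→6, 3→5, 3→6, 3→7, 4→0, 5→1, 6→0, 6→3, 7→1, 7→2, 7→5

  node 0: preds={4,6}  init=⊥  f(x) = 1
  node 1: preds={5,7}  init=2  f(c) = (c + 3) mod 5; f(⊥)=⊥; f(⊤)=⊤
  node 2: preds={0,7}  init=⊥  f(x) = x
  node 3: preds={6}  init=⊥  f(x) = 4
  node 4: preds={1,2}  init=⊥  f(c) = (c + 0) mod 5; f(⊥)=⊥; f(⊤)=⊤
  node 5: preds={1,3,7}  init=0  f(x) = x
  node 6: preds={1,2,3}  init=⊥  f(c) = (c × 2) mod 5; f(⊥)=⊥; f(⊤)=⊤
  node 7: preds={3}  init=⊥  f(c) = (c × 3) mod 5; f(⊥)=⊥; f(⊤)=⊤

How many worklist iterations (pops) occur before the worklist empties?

15

Trace (15 dequeues):
  [1] u=0 | in ⊥ | out 1 | prev ⊥ | push {}
  [2] u=1 | in 0 | out ⊤ | prev 2 | push {}
  [3] u=2 | in 1 | out 1 | prev ⊥ | push {}
  [4] u=3 | in ⊥ | out 4 | prev ⊥ | push {}
  [5] u=4 | in ⊤ | out ⊤ | prev ⊥ | push {0}
  [6] u=5 | in ⊤ | out ⊤ | prev 0 | push {1}
  [7] u=6 | in ⊤ | out ⊤ | prev ⊥ | push {3}
  [8] u=7 | in 4 | out 2 | prev ⊥ | push {2,5}
  [9] u=0 | in ⊤ | out 1 | ==
  [10] u=1 | in ⊤ | out ⊤ | ==
  [11] u=3 | in ⊤ | out 4 | ==
  [12] u=2 | in ⊤ | out ⊤ | prev 1 | push {4,6}
  [13] u=5 | in ⊤ | out ⊤ | ==
  [14] u=4 | in ⊤ | out ⊤ | ==
  [15] u=6 | in ⊤ | out ⊤ | ==

Converged values:
  [0] 1
  [1] ⊤
  [2] ⊤
  [3] 4
  [4] ⊤
  [5] ⊤
  [6] ⊤
  [7] 2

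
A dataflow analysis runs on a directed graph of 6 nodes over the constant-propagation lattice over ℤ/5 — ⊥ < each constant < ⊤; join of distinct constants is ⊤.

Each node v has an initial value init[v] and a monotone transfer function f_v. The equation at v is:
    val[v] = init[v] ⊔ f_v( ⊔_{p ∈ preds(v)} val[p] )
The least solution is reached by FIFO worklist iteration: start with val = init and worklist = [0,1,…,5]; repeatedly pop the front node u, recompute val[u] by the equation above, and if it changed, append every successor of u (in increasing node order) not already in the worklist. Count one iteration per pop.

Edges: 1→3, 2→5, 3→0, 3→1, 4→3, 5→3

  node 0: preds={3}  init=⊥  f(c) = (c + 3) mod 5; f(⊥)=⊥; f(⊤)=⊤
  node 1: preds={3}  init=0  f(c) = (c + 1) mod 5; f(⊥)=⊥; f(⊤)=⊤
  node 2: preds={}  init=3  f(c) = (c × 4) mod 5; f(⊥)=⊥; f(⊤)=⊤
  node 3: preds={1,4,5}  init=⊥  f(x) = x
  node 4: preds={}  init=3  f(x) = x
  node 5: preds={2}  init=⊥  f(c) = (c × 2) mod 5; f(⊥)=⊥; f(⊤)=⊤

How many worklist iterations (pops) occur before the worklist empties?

9

Trace (9 dequeues):
  [1] u=0 | in ⊥ | out ⊥ | ==
  [2] u=1 | in ⊥ | out 0 | ==
  [3] u=2 | in ⊥ | out 3 | ==
  [4] u=3 | in ⊤ | out ⊤ | prev ⊥ | push {0,1}
  [5] u=4 | in ⊥ | out 3 | ==
  [6] u=5 | in 3 | out 1 | prev ⊥ | push {3}
  [7] u=0 | in ⊤ | out ⊤ | prev ⊥ | push {}
  [8] u=1 | in ⊤ | out ⊤ | prev 0 | push {}
  [9] u=3 | in ⊤ | out ⊤ | ==

Converged values:
  [0] ⊤
  [1] ⊤
  [2] 3
  [3] ⊤
  [4] 3
  [5] 1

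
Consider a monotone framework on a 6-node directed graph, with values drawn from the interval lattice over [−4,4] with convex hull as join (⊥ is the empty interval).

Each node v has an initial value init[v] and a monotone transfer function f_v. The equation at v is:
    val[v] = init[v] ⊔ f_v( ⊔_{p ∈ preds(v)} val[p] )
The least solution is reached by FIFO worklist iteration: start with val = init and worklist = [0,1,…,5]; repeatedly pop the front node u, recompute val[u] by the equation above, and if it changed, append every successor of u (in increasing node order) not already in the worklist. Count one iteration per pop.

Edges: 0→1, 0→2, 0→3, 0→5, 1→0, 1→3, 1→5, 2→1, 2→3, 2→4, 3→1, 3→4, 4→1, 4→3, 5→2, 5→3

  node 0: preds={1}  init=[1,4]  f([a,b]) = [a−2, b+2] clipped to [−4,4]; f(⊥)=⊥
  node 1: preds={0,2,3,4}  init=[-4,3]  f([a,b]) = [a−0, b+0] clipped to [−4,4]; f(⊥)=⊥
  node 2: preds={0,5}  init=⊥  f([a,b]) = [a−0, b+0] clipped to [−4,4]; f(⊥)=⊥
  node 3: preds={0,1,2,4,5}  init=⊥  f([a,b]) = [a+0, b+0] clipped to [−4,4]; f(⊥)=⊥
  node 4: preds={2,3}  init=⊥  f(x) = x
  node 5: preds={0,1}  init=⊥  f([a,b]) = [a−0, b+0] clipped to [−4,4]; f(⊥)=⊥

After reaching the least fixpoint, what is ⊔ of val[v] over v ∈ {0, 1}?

[-4,4]

Worklist (10 pops):
  #1 pop 0: in=[-4,3] → [-4,4] (was [1,4]); enqueue []
  #2 pop 1: in=[-4,4] → [-4,4] (was [-4,3]); enqueue [0]
  #3 pop 2: in=[-4,4] → [-4,4] (was ⊥); enqueue [1]
  #4 pop 3: in=[-4,4] → [-4,4] (was ⊥); enqueue []
  #5 pop 4: in=[-4,4] → [-4,4] (was ⊥); enqueue [3]
  #6 pop 5: in=[-4,4] → [-4,4] (was ⊥); enqueue [2]
  #7 pop 0: in=[-4,4] → [-4,4] (no change)
  #8 pop 1: in=[-4,4] → [-4,4] (no change)
  #9 pop 3: in=[-4,4] → [-4,4] (no change)
  #10 pop 2: in=[-4,4] → [-4,4] (no change)

Fixpoint:
  val[0] = [-4,4]
  val[1] = [-4,4]
  val[2] = [-4,4]
  val[3] = [-4,4]
  val[4] = [-4,4]
  val[5] = [-4,4]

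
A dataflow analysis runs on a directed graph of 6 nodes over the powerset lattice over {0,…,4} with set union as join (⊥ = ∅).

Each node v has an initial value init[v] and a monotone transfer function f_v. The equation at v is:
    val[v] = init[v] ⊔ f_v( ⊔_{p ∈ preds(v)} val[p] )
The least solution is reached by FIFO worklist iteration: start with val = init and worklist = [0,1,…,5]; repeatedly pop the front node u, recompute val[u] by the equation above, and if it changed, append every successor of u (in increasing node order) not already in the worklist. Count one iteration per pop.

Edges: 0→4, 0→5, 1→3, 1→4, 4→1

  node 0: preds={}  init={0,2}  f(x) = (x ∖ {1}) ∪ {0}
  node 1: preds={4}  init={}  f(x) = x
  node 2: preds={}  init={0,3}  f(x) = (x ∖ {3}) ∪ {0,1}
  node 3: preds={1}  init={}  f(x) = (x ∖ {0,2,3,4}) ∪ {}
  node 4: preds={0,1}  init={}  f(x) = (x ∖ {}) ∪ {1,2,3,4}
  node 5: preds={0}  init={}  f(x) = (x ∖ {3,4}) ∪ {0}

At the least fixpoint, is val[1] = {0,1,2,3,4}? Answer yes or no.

yes

Worklist (9 pops):
  #1 pop 0: in={} → {0,2} (no change)
  #2 pop 1: in={} → {} (no change)
  #3 pop 2: in={} → {0,1,3} (was {0,3}); enqueue []
  #4 pop 3: in={} → {} (no change)
  #5 pop 4: in={0,2} → {0,1,2,3,4} (was {}); enqueue [1]
  #6 pop 5: in={0,2} → {0,2} (was {}); enqueue []
  #7 pop 1: in={0,1,2,3,4} → {0,1,2,3,4} (was {}); enqueue [3,4]
  #8 pop 3: in={0,1,2,3,4} → {1} (was {}); enqueue []
  #9 pop 4: in={0,1,2,3,4} → {0,1,2,3,4} (no change)

Fixpoint:
  val[0] = {0,2}
  val[1] = {0,1,2,3,4}
  val[2] = {0,1,3}
  val[3] = {1}
  val[4] = {0,1,2,3,4}
  val[5] = {0,2}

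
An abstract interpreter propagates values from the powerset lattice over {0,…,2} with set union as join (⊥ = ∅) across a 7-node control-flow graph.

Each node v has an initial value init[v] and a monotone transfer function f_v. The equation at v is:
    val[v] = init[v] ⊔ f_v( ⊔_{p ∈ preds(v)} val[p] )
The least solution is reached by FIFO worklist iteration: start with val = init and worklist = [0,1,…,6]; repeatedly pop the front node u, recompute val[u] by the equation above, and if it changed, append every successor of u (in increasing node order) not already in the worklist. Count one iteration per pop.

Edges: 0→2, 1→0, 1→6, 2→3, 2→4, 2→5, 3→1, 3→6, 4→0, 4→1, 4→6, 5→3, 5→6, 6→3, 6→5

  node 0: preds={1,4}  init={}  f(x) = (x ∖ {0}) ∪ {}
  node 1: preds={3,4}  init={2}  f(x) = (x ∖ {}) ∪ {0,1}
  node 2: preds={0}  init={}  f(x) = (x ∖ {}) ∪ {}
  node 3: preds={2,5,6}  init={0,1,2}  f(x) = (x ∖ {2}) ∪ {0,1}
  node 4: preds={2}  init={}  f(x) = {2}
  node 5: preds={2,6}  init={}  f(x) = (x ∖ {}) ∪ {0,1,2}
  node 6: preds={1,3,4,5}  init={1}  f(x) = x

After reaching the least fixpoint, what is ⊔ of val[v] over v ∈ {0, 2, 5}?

{0,1,2}

Iteration log — 15 steps:
  step 1. node 0  ⊔preds={2}  new={2}  old={}  +wl: 
  step 2. node 1  ⊔preds={0,1,2}  new={0,1,2}  old={2}  +wl: 0
  step 3. node 2  ⊔preds={2}  new={2}  old={}  +wl: 
  step 4. node 3  ⊔preds={1,2}  new={0,1,2}  stable
  step 5. node 4  ⊔preds={2}  new={2}  old={}  +wl: 1
  step 6. node 5  ⊔preds={1,2}  new={0,1,2}  old={}  +wl: 3
  step 7. node 6  ⊔preds={0,1,2}  new={0,1,2}  old={1}  +wl: 5
  step 8. node 0  ⊔preds={0,1,2}  new={1,2}  old={2}  +wl: 2
  step 9. node 1  ⊔preds={0,1,2}  new={0,1,2}  stable
  step 10. node 3  ⊔preds={0,1,2}  new={0,1,2}  stable
  step 11. node 5  ⊔preds={0,1,2}  new={0,1,2}  stable
  step 12. node 2  ⊔preds={1,2}  new={1,2}  old={2}  +wl: 3,4,5
  step 13. node 3  ⊔preds={0,1,2}  new={0,1,2}  stable
  step 14. node 4  ⊔preds={1,2}  new={2}  stable
  step 15. node 5  ⊔preds={0,1,2}  new={0,1,2}  stable

Least fixpoint reached:
  node 0: {1,2}
  node 1: {0,1,2}
  node 2: {1,2}
  node 3: {0,1,2}
  node 4: {2}
  node 5: {0,1,2}
  node 6: {0,1,2}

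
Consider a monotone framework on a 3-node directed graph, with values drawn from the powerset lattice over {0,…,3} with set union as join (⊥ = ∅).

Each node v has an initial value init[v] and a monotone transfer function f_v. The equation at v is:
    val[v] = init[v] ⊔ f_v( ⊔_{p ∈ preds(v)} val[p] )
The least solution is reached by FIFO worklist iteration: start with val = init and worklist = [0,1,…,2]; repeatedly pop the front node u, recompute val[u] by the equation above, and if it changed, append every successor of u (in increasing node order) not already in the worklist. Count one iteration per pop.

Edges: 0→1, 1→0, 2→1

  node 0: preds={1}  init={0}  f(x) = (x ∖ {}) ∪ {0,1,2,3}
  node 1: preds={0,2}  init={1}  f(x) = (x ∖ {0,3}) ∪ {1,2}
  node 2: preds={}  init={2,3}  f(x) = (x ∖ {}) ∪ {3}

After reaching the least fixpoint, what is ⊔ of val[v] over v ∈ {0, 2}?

{0,1,2,3}

Trace (4 dequeues):
  [1] u=0 | in {1} | out {0,1,2,3} | prev {0} | push {}
  [2] u=1 | in {0,1,2,3} | out {1,2} | prev {1} | push {0}
  [3] u=2 | in {} | out {2,3} | ==
  [4] u=0 | in {1,2} | out {0,1,2,3} | ==

Converged values:
  [0] {0,1,2,3}
  [1] {1,2}
  [2] {2,3}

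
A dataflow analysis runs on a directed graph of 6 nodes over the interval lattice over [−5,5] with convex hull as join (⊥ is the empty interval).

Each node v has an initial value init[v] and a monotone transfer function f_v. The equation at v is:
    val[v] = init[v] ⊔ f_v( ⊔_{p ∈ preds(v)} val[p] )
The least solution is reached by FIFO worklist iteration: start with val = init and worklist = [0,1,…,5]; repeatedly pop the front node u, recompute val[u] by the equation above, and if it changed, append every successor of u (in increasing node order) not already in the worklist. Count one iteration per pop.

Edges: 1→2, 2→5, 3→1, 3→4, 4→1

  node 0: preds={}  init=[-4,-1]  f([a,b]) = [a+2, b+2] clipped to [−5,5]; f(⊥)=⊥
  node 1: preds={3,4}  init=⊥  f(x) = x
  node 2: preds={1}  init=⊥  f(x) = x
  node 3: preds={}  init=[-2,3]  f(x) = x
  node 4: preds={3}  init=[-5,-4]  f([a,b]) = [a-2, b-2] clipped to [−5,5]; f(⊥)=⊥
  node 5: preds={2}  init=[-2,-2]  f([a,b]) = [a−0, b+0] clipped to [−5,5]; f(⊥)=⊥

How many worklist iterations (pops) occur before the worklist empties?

Trace (7 dequeues):
  [1] u=0 | in ⊥ | out [-4,-1] | ==
  [2] u=1 | in [-5,3] | out [-5,3] | prev ⊥ | push {}
  [3] u=2 | in [-5,3] | out [-5,3] | prev ⊥ | push {}
  [4] u=3 | in ⊥ | out [-2,3] | ==
  [5] u=4 | in [-2,3] | out [-5,1] | prev [-5,-4] | push {1}
  [6] u=5 | in [-5,3] | out [-5,3] | prev [-2,-2] | push {}
  [7] u=1 | in [-5,3] | out [-5,3] | ==

Converged values:
  [0] [-4,-1]
  [1] [-5,3]
  [2] [-5,3]
  [3] [-2,3]
  [4] [-5,1]
  [5] [-5,3]

7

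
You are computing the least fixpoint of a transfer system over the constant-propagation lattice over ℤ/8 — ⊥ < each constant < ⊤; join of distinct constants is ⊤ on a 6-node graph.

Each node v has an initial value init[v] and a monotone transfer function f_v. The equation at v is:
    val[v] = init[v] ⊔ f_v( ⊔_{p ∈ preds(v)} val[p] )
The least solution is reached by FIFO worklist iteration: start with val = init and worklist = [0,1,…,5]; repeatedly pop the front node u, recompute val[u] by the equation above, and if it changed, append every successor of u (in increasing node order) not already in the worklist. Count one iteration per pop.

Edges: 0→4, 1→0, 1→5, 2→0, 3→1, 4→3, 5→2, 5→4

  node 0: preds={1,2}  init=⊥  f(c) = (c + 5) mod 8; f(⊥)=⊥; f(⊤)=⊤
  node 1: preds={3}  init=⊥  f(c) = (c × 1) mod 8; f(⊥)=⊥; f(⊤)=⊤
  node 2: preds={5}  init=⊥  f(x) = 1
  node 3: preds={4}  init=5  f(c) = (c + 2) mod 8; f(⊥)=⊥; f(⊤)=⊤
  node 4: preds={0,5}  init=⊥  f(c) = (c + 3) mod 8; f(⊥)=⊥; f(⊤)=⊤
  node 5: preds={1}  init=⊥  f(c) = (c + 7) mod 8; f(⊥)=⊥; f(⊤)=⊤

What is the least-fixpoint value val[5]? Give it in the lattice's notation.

⊤

Trace (15 dequeues):
  [1] u=0 | in ⊥ | out ⊥ | ==
  [2] u=1 | in 5 | out 5 | prev ⊥ | push {0}
  [3] u=2 | in ⊥ | out 1 | prev ⊥ | push {}
  [4] u=3 | in ⊥ | out 5 | ==
  [5] u=4 | in ⊥ | out ⊥ | ==
  [6] u=5 | in 5 | out 4 | prev ⊥ | push {2,4}
  [7] u=0 | in ⊤ | out ⊤ | prev ⊥ | push {}
  [8] u=2 | in 4 | out 1 | ==
  [9] u=4 | in ⊤ | out ⊤ | prev ⊥ | push {3}
  [10] u=3 | in ⊤ | out ⊤ | prev 5 | push {1}
  [11] u=1 | in ⊤ | out ⊤ | prev 5 | push {0,5}
  [12] u=0 | in ⊤ | out ⊤ | ==
  [13] u=5 | in ⊤ | out ⊤ | prev 4 | push {2,4}
  [14] u=2 | in ⊤ | out 1 | ==
  [15] u=4 | in ⊤ | out ⊤ | ==

Converged values:
  [0] ⊤
  [1] ⊤
  [2] 1
  [3] ⊤
  [4] ⊤
  [5] ⊤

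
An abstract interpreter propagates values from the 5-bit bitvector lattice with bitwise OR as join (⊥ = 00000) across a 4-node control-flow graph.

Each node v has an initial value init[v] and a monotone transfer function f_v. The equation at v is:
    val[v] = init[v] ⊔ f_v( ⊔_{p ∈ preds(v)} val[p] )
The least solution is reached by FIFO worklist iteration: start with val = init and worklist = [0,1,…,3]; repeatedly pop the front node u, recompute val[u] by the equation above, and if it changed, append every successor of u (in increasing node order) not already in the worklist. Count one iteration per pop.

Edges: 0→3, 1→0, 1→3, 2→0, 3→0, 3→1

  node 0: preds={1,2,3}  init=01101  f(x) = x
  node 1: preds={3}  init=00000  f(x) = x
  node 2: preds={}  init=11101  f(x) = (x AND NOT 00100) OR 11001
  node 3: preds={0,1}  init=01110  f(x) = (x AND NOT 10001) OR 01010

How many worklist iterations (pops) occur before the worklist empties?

Trace (5 dequeues):
  [1] u=0 | in 11111 | out 11111 | prev 01101 | push {}
  [2] u=1 | in 01110 | out 01110 | prev 00000 | push {0}
  [3] u=2 | in 00000 | out 11101 | ==
  [4] u=3 | in 11111 | out 01110 | ==
  [5] u=0 | in 11111 | out 11111 | ==

Converged values:
  [0] 11111
  [1] 01110
  [2] 11101
  [3] 01110

5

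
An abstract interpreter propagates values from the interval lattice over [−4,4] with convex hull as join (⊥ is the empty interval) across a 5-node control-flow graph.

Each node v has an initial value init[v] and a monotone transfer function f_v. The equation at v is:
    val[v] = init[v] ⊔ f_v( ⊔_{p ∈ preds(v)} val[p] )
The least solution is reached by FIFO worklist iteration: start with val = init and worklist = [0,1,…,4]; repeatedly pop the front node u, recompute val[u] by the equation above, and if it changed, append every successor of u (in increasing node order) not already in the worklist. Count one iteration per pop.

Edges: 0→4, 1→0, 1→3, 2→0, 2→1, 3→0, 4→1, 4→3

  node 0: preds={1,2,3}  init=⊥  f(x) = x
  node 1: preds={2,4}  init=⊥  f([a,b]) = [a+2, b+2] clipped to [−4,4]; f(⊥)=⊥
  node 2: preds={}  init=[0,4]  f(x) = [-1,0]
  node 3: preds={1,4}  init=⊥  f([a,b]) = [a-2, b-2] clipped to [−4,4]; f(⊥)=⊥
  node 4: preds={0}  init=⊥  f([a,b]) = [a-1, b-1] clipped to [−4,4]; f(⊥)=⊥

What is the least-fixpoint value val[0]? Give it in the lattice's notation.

[-4,4]

Iteration log — 18 steps:
  step 1. node 0  ⊔preds=[0,4]  new=[0,4]  old=⊥  +wl: 
  step 2. node 1  ⊔preds=[0,4]  new=[2,4]  old=⊥  +wl: 0
  step 3. node 2  ⊔preds=⊥  new=[-1,4]  old=[0,4]  +wl: 1
  step 4. node 3  ⊔preds=[2,4]  new=[0,2]  old=⊥  +wl: 
  step 5. node 4  ⊔preds=[0,4]  new=[-1,3]  old=⊥  +wl: 3
  step 6. node 0  ⊔preds=[-1,4]  new=[-1,4]  old=[0,4]  +wl: 4
  step 7. node 1  ⊔preds=[-1,4]  new=[1,4]  old=[2,4]  +wl: 0
  step 8. node 3  ⊔preds=[-1,4]  new=[-3,2]  old=[0,2]  +wl: 
  step 9. node 4  ⊔preds=[-1,4]  new=[-2,3]  old=[-1,3]  +wl: 1,3
  step 10. node 0  ⊔preds=[-3,4]  new=[-3,4]  old=[-1,4]  +wl: 4
  step 11. node 1  ⊔preds=[-2,4]  new=[0,4]  old=[1,4]  +wl: 0
  step 12. node 3  ⊔preds=[-2,4]  new=[-4,2]  old=[-3,2]  +wl: 
  step 13. node 4  ⊔preds=[-3,4]  new=[-4,3]  old=[-2,3]  +wl: 1,3
  step 14. node 0  ⊔preds=[-4,4]  new=[-4,4]  old=[-3,4]  +wl: 4
  step 15. node 1  ⊔preds=[-4,4]  new=[-2,4]  old=[0,4]  +wl: 0
  step 16. node 3  ⊔preds=[-4,4]  new=[-4,2]  stable
  step 17. node 4  ⊔preds=[-4,4]  new=[-4,3]  stable
  step 18. node 0  ⊔preds=[-4,4]  new=[-4,4]  stable

Least fixpoint reached:
  node 0: [-4,4]
  node 1: [-2,4]
  node 2: [-1,4]
  node 3: [-4,2]
  node 4: [-4,3]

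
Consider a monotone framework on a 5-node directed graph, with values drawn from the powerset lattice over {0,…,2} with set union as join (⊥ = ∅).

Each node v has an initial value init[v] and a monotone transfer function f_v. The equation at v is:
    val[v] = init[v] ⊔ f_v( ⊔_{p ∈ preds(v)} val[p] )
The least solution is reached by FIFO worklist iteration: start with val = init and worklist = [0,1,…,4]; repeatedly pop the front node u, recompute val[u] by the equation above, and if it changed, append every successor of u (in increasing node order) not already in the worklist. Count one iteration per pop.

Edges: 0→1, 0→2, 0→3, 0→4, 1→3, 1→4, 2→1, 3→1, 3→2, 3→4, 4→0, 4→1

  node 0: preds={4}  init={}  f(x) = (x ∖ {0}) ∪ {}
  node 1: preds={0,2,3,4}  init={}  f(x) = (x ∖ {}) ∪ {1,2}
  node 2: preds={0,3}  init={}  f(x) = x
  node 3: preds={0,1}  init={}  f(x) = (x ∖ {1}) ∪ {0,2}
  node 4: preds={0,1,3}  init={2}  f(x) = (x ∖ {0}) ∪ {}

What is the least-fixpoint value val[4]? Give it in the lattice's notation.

Trace (13 dequeues):
  [1] u=0 | in {2} | out {2} | prev {} | push {}
  [2] u=1 | in {2} | out {1,2} | prev {} | push {}
  [3] u=2 | in {2} | out {2} | prev {} | push {1}
  [4] u=3 | in {1,2} | out {0,2} | prev {} | push {2}
  [5] u=4 | in {0,1,2} | out {1,2} | prev {2} | push {0}
  [6] u=1 | in {0,1,2} | out {0,1,2} | prev {1,2} | push {3,4}
  [7] u=2 | in {0,2} | out {0,2} | prev {2} | push {1}
  [8] u=0 | in {1,2} | out {1,2} | prev {2} | push {2}
  [9] u=3 | in {0,1,2} | out {0,2} | ==
  [10] u=4 | in {0,1,2} | out {1,2} | ==
  [11] u=1 | in {0,1,2} | out {0,1,2} | ==
  [12] u=2 | in {0,1,2} | out {0,1,2} | prev {0,2} | push {1}
  [13] u=1 | in {0,1,2} | out {0,1,2} | ==

Converged values:
  [0] {1,2}
  [1] {0,1,2}
  [2] {0,1,2}
  [3] {0,2}
  [4] {1,2}

{1,2}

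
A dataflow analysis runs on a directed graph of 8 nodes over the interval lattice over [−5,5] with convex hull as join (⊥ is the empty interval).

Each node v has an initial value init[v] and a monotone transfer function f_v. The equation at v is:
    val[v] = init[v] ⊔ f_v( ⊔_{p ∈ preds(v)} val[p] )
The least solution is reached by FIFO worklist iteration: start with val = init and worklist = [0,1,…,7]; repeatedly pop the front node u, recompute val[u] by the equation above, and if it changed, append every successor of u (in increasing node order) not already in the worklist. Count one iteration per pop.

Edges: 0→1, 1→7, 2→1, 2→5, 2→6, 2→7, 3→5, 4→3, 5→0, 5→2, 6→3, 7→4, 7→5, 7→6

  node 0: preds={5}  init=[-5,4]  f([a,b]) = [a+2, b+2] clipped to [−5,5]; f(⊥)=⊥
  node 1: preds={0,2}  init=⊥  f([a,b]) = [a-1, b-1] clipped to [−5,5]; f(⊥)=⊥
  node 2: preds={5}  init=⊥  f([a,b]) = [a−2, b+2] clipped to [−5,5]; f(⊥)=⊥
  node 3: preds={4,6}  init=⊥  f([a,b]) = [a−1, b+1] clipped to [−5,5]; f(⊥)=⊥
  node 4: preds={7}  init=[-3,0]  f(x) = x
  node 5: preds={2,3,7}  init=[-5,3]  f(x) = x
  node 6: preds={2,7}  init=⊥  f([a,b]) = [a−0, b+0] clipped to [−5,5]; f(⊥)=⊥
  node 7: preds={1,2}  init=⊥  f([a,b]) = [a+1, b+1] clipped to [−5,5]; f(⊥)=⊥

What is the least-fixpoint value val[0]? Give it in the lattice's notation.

Worklist (16 pops):
  #1 pop 0: in=[-5,3] → [-5,5] (was [-5,4]); enqueue []
  #2 pop 1: in=[-5,5] → [-5,4] (was ⊥); enqueue []
  #3 pop 2: in=[-5,3] → [-5,5] (was ⊥); enqueue [1]
  #4 pop 3: in=[-3,0] → [-4,1] (was ⊥); enqueue []
  #5 pop 4: in=⊥ → [-3,0] (no change)
  #6 pop 5: in=[-5,5] → [-5,5] (was [-5,3]); enqueue [0,2]
  #7 pop 6: in=[-5,5] → [-5,5] (was ⊥); enqueue [3]
  #8 pop 7: in=[-5,5] → [-4,5] (was ⊥); enqueue [4,5,6]
  #9 pop 1: in=[-5,5] → [-5,4] (no change)
  #10 pop 0: in=[-5,5] → [-5,5] (no change)
  #11 pop 2: in=[-5,5] → [-5,5] (no change)
  #12 pop 3: in=[-5,5] → [-5,5] (was [-4,1]); enqueue []
  #13 pop 4: in=[-4,5] → [-4,5] (was [-3,0]); enqueue [3]
  #14 pop 5: in=[-5,5] → [-5,5] (no change)
  #15 pop 6: in=[-5,5] → [-5,5] (no change)
  #16 pop 3: in=[-5,5] → [-5,5] (no change)

Fixpoint:
  val[0] = [-5,5]
  val[1] = [-5,4]
  val[2] = [-5,5]
  val[3] = [-5,5]
  val[4] = [-4,5]
  val[5] = [-5,5]
  val[6] = [-5,5]
  val[7] = [-4,5]

[-5,5]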